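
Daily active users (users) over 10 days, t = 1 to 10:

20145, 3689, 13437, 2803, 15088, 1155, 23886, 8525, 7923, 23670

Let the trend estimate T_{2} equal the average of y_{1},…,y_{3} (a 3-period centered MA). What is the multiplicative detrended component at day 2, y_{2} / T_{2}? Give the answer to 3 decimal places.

0.297

Trend T_2 = (20145 + 3689 + 13437) / 3 = 37271/3 = 12423.66667
Ratio to trend: 3689 / 12423.66667 = 0.297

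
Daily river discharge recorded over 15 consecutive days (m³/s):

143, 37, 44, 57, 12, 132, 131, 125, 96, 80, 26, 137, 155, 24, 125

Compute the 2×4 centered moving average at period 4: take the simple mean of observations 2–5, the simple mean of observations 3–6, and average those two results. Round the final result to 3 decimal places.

49.375

Sum over 2–5: 37 + 44 + 57 + 12 = 150
Sum over 3–6: 44 + 57 + 12 + 132 = 245
CMA at t=4 = (150 + 245) / (2·4) = 395 / 8 = 49.375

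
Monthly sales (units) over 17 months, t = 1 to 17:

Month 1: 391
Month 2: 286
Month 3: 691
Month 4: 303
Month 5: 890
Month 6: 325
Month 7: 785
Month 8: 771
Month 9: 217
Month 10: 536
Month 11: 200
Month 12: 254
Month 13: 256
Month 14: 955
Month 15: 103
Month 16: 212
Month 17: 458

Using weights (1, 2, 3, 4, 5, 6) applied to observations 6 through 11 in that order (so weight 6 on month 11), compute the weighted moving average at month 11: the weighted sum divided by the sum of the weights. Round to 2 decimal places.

426.48

Weighted sum: 1·325 + 2·785 + 3·771 + 4·217 + 5·536 + 6·200 = 325 + 1570 + 2313 + 868 + 2680 + 1200 = 8956
Weight total: 1 + 2 + 3 + 4 + 5 + 6 = 21
WMA = 8956 / 21 = 426.48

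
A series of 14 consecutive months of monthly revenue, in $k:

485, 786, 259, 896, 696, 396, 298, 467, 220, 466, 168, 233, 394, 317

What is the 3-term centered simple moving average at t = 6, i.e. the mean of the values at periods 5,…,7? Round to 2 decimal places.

Sum of periods 5–7: 696 + 396 + 298 = 1390
Divide by 3: 1390 / 3 = 463.33

463.33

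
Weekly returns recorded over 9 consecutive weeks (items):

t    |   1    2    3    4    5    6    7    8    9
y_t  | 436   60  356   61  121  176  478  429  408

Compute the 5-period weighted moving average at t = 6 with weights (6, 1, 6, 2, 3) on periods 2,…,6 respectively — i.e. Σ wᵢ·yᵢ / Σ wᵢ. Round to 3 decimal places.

102.889

Weighted sum: 6·60 + 1·356 + 6·61 + 2·121 + 3·176 = 360 + 356 + 366 + 242 + 528 = 1852
Weight total: 6 + 1 + 6 + 2 + 3 = 18
WMA = 1852 / 18 = 102.889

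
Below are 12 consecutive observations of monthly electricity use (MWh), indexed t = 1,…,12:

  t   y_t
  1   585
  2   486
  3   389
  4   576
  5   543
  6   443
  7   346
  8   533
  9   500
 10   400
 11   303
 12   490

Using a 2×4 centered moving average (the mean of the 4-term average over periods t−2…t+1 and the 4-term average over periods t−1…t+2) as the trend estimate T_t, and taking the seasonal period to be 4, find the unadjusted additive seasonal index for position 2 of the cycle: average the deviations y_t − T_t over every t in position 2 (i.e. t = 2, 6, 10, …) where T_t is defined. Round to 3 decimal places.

-28.625

Season position 2 occurs at t = 6, 10 (where T_t is defined).
t=6: T_6 = 471.62500; y_6 − T_6 = 443 − 471.62500 = -28.62500
t=10: T_10 = 428.62500; y_10 − T_10 = 400 − 428.62500 = -28.62500
Mean deviation: (-28.62500 + -28.62500) / 2 = -28.625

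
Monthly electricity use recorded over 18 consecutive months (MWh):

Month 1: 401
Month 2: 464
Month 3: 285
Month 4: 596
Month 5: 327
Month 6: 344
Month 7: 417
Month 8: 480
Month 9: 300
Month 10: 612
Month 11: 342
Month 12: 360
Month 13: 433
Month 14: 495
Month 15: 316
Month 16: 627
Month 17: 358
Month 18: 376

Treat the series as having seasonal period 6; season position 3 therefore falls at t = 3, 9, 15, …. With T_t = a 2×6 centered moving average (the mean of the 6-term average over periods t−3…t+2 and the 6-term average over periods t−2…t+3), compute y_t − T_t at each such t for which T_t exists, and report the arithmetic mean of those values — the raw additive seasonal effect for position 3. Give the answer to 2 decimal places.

-117.00

Season position 3 occurs at t = 9, 15 (where T_t is defined).
t=9: T_9 = 417.1667; y_9 − T_9 = 300 − 417.1667 = -117.1667
t=15: T_15 = 432.8333; y_15 − T_15 = 316 − 432.8333 = -116.8333
Mean deviation: (-117.1667 + -116.8333) / 2 = -117.00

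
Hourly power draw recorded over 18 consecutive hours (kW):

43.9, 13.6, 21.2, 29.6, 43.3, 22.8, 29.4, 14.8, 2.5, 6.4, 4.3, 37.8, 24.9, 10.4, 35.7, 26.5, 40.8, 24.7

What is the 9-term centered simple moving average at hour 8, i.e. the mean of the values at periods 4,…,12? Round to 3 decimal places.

21.211

Sum of periods 4–12: 29.6 + 43.3 + 22.8 + 29.4 + 14.8 + 2.5 + 6.4 + 4.3 + 37.8 = 190.9
Divide by 9: 190.9 / 9 = 21.211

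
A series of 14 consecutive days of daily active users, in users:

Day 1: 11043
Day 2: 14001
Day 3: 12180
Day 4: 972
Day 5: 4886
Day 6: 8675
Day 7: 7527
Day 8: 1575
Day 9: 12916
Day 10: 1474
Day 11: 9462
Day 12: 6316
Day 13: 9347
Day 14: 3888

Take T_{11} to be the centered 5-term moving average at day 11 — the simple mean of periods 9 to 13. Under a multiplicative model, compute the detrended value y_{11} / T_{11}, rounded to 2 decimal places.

Trend T_11 = (12916 + 1474 + 9462 + 6316 + 9347) / 5 = 39515/5 = 7903.0000
Ratio to trend: 9462 / 7903.0000 = 1.20

1.20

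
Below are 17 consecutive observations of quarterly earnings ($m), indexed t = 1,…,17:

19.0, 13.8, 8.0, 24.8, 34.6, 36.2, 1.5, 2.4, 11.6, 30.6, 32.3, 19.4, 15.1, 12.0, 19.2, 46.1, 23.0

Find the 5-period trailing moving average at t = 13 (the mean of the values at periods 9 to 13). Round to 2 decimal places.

Sum of periods 9–13: 11.6 + 30.6 + 32.3 + 19.4 + 15.1 = 109.0
Divide by 5: 109.0 / 5 = 21.80

21.80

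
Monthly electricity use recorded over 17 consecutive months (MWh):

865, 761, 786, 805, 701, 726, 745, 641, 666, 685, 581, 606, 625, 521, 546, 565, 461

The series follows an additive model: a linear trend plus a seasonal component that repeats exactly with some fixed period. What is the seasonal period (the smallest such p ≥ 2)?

3

First differences y_{t+1} − y_t: -104, 25, 19, -104, 25, 19, -104, 25, …
The difference pattern repeats every 3 terms and not for any smaller step, so p = 3.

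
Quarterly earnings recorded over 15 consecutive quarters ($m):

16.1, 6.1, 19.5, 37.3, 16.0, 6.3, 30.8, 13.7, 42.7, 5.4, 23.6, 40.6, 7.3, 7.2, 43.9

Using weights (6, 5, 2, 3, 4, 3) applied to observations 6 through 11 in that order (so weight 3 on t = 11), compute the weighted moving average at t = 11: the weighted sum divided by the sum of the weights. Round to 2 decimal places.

Weighted sum: 6·6.3 + 5·30.8 + 2·13.7 + 3·42.7 + 4·5.4 + 3·23.6 = 37.8 + 154.0 + 27.4 + 128.1 + 21.6 + 70.8 = 439.7
Weight total: 6 + 5 + 2 + 3 + 4 + 3 = 23
WMA = 439.7 / 23 = 19.12

19.12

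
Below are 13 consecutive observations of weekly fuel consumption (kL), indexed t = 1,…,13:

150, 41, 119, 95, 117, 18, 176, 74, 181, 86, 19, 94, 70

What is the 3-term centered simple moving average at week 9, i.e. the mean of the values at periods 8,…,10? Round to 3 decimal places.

Sum of periods 8–10: 74 + 181 + 86 = 341
Divide by 3: 341 / 3 = 113.667

113.667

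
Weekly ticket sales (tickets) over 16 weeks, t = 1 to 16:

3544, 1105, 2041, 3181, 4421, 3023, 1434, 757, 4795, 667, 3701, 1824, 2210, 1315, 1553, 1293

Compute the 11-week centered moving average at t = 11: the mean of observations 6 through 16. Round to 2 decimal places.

Sum of periods 6–16: 3023 + 1434 + 757 + 4795 + 667 + 3701 + 1824 + 2210 + 1315 + 1553 + 1293 = 22572
Divide by 11: 22572 / 11 = 2052.00

2052.00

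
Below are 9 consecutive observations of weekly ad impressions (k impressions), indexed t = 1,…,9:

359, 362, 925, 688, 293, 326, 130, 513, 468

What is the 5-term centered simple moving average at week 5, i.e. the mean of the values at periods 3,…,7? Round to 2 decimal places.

472.40

Sum of periods 3–7: 925 + 688 + 293 + 326 + 130 = 2362
Divide by 5: 2362 / 5 = 472.40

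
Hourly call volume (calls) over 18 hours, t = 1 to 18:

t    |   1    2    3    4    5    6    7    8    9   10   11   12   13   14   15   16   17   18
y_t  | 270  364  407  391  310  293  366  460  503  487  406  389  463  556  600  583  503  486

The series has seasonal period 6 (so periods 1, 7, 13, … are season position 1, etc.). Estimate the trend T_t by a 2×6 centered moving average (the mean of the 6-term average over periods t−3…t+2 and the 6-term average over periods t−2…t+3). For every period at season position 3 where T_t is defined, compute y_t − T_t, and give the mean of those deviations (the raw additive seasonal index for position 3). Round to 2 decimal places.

76.04

Season position 3 occurs at t = 9, 15 (where T_t is defined).
t=9: T_9 = 427.1667; y_9 − T_9 = 503 − 427.1667 = 75.8333
t=15: T_15 = 523.7500; y_15 − T_15 = 600 − 523.7500 = 76.2500
Mean deviation: (75.8333 + 76.2500) / 2 = 76.04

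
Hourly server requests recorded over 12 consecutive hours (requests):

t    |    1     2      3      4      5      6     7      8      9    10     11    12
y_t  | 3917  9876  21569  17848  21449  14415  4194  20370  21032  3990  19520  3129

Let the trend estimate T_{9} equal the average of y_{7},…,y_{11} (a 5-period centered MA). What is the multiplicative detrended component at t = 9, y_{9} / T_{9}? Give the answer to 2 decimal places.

1.52

Trend T_9 = (4194 + 20370 + 21032 + 3990 + 19520) / 5 = 69106/5 = 13821.2000
Ratio to trend: 21032 / 13821.2000 = 1.52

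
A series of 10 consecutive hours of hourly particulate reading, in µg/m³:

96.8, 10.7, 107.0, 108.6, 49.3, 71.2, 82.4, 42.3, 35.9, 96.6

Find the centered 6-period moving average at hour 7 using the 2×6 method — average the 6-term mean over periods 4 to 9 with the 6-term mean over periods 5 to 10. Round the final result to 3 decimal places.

Sum over 4–9: 108.6 + 49.3 + 71.2 + 82.4 + 42.3 + 35.9 = 389.7
Sum over 5–10: 49.3 + 71.2 + 82.4 + 42.3 + 35.9 + 96.6 = 377.7
CMA at t=7 = (389.7 + 377.7) / (2·6) = 767.4 / 12 = 63.950

63.950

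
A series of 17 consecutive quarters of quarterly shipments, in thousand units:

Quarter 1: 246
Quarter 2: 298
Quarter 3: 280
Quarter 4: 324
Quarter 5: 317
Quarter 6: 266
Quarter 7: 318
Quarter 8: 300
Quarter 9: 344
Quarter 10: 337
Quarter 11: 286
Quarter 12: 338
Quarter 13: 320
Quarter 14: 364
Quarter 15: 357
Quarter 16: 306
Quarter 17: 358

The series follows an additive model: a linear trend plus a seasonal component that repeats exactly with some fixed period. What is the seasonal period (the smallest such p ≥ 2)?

First differences y_{t+1} − y_t: 52, -18, 44, -7, -51, 52, -18, 44, -7, -51, 52, -18, …
The difference pattern repeats every 5 terms and not for any smaller step, so p = 5.

5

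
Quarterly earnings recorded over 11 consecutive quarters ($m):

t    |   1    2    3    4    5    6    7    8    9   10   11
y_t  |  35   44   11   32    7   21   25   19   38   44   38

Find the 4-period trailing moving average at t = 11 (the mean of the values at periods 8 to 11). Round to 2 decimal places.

34.75

Sum of periods 8–11: 19 + 38 + 44 + 38 = 139
Divide by 4: 139 / 4 = 34.75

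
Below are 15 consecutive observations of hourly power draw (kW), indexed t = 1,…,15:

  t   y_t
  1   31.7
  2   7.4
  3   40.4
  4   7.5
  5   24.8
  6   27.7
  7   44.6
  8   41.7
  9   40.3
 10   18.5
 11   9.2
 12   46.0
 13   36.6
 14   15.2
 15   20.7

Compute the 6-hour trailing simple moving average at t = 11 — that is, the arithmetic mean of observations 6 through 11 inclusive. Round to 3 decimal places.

Sum of periods 6–11: 27.7 + 44.6 + 41.7 + 40.3 + 18.5 + 9.2 = 182.0
Divide by 6: 182.0 / 6 = 30.333

30.333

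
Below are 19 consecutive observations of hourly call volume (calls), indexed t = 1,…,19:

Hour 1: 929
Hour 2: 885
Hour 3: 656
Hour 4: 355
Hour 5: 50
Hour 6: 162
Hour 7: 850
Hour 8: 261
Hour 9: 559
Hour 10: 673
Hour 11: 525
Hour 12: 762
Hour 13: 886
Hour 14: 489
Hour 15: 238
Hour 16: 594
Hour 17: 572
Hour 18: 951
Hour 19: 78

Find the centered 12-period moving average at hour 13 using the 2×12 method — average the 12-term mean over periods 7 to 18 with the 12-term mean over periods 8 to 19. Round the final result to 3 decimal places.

Sum over 7–18: 850 + 261 + 559 + 673 + 525 + 762 + 886 + 489 + 238 + 594 + 572 + 951 = 7360
Sum over 8–19: 261 + 559 + 673 + 525 + 762 + 886 + 489 + 238 + 594 + 572 + 951 + 78 = 6588
CMA at t=13 = (7360 + 6588) / (2·12) = 13948 / 24 = 581.167

581.167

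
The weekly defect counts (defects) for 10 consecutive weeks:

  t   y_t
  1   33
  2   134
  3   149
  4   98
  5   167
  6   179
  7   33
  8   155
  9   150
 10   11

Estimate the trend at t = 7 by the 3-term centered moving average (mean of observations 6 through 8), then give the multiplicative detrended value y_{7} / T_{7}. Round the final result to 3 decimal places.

0.270

Trend T_7 = (179 + 33 + 155) / 3 = 367/3 = 122.33333
Ratio to trend: 33 / 122.33333 = 0.270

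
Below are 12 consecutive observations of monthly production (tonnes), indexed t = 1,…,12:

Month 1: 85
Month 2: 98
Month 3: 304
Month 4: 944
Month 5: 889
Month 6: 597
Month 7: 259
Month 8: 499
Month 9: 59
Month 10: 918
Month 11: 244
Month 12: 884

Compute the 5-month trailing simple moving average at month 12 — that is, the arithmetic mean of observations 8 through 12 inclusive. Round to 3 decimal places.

Sum of periods 8–12: 499 + 59 + 918 + 244 + 884 = 2604
Divide by 5: 2604 / 5 = 520.800

520.800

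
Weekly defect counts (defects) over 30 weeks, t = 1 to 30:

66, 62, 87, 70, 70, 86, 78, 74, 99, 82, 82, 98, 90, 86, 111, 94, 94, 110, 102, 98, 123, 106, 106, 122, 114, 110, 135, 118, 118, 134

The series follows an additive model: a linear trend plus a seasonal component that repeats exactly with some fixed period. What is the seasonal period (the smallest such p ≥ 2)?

First differences y_{t+1} − y_t: -4, 25, -17, 0, 16, -8, -4, 25, -17, 0, 16, -8, -4, 25, …
The difference pattern repeats every 6 terms and not for any smaller step, so p = 6.

6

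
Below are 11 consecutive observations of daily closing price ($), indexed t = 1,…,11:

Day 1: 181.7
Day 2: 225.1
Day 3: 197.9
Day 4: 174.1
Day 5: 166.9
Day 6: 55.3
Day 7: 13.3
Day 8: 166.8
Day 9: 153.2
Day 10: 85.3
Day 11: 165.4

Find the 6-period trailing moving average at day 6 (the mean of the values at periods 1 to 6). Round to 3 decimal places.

Sum of periods 1–6: 181.7 + 225.1 + 197.9 + 174.1 + 166.9 + 55.3 = 1001.0
Divide by 6: 1001.0 / 6 = 166.833

166.833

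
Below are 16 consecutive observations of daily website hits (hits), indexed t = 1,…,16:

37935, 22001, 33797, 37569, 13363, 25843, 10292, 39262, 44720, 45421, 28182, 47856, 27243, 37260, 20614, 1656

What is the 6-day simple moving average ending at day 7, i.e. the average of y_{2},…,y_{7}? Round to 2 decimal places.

23810.83

Sum of periods 2–7: 22001 + 33797 + 37569 + 13363 + 25843 + 10292 = 142865
Divide by 6: 142865 / 6 = 23810.83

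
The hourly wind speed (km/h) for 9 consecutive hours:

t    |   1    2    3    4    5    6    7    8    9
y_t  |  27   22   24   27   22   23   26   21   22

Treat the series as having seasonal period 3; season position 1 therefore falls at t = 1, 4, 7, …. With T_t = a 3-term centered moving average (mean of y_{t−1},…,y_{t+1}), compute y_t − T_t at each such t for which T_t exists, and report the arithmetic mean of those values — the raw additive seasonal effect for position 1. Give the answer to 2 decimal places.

Season position 1 occurs at t = 4, 7 (where T_t is defined).
t=4: T_4 = 24.3333; y_4 − T_4 = 27 − 24.3333 = 2.6667
t=7: T_7 = 23.3333; y_7 − T_7 = 26 − 23.3333 = 2.6667
Mean deviation: (2.6667 + 2.6667) / 2 = 2.67

2.67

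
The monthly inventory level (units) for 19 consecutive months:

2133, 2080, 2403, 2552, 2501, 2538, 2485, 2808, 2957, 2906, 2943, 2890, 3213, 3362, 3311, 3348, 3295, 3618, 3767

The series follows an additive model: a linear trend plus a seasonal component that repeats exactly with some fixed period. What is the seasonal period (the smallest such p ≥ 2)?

First differences y_{t+1} − y_t: -53, 323, 149, -51, 37, -53, 323, 149, -51, 37, -53, 323, …
The difference pattern repeats every 5 terms and not for any smaller step, so p = 5.

5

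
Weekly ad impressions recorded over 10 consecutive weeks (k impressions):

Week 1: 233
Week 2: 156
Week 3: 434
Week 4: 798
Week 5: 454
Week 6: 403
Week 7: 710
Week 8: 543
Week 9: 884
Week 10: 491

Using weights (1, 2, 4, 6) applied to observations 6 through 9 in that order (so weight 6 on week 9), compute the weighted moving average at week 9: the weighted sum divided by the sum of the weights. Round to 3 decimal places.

715.308

Weighted sum: 1·403 + 2·710 + 4·543 + 6·884 = 403 + 1420 + 2172 + 5304 = 9299
Weight total: 1 + 2 + 4 + 6 = 13
WMA = 9299 / 13 = 715.308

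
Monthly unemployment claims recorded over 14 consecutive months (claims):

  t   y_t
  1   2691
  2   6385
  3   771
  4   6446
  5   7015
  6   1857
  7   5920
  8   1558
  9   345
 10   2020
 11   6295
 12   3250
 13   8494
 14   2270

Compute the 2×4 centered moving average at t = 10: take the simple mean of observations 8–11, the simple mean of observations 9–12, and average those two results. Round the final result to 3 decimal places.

Sum over 8–11: 1558 + 345 + 2020 + 6295 = 10218
Sum over 9–12: 345 + 2020 + 6295 + 3250 = 11910
CMA at t=10 = (10218 + 11910) / (2·4) = 22128 / 8 = 2766.000

2766.000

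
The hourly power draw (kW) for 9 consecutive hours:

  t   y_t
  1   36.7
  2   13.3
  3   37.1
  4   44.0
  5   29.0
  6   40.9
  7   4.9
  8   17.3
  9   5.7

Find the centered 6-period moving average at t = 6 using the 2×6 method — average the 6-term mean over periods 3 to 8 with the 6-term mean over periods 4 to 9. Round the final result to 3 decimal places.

26.250

Sum over 3–8: 37.1 + 44.0 + 29.0 + 40.9 + 4.9 + 17.3 = 173.2
Sum over 4–9: 44.0 + 29.0 + 40.9 + 4.9 + 17.3 + 5.7 = 141.8
CMA at t=6 = (173.2 + 141.8) / (2·6) = 315.0 / 12 = 26.250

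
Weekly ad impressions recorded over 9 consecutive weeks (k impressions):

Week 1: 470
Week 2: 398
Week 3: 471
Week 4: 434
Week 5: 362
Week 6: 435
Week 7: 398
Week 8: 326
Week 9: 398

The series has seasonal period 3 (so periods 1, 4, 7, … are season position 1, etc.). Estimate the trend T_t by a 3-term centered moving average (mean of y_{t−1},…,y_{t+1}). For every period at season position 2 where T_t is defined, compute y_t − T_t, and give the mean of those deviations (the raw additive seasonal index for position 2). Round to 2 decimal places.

-48.22

Season position 2 occurs at t = 2, 5, 8 (where T_t is defined).
t=2: T_2 = 446.3333; y_2 − T_2 = 398 − 446.3333 = -48.3333
t=5: T_5 = 410.3333; y_5 − T_5 = 362 − 410.3333 = -48.3333
t=8: T_8 = 374.0000; y_8 − T_8 = 326 − 374.0000 = -48.0000
Mean deviation: (-48.3333 + -48.3333 + -48.0000) / 3 = -48.22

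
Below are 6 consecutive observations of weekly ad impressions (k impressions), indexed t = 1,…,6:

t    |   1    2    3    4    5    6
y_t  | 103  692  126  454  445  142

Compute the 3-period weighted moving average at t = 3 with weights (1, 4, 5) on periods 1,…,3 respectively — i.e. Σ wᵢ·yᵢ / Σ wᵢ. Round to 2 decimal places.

Weighted sum: 1·103 + 4·692 + 5·126 = 103 + 2768 + 630 = 3501
Weight total: 1 + 4 + 5 = 10
WMA = 3501 / 10 = 350.10

350.10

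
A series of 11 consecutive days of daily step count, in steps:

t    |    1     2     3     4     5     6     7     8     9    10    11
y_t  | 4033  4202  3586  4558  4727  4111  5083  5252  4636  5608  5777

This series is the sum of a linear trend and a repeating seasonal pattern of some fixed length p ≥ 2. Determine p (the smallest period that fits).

3

First differences y_{t+1} − y_t: 169, -616, 972, 169, -616, 972, 169, -616, …
The difference pattern repeats every 3 terms and not for any smaller step, so p = 3.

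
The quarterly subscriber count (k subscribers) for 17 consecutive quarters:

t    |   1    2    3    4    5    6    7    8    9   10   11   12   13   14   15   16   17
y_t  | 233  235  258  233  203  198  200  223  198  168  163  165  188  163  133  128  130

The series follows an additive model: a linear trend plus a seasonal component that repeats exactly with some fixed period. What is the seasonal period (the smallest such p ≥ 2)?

First differences y_{t+1} − y_t: 2, 23, -25, -30, -5, 2, 23, -25, -30, -5, 2, 23, …
The difference pattern repeats every 5 terms and not for any smaller step, so p = 5.

5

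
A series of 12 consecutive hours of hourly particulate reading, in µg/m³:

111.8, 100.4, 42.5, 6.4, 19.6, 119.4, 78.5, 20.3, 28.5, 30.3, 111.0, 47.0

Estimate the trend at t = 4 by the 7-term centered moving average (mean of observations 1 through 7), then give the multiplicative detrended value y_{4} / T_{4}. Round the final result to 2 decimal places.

0.09

Trend T_4 = (111.8 + 100.4 + 42.5 + 6.4 + 19.6 + 119.4 + 78.5) / 7 = 478.6/7 = 68.3714
Ratio to trend: 6.4 / 68.3714 = 0.09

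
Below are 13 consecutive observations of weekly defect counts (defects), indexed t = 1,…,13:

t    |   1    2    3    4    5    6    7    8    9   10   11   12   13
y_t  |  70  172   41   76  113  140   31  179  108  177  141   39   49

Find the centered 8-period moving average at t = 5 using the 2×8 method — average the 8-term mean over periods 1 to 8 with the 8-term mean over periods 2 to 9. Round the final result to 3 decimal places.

105.125

Sum over 1–8: 70 + 172 + 41 + 76 + 113 + 140 + 31 + 179 = 822
Sum over 2–9: 172 + 41 + 76 + 113 + 140 + 31 + 179 + 108 = 860
CMA at t=5 = (822 + 860) / (2·8) = 1682 / 16 = 105.125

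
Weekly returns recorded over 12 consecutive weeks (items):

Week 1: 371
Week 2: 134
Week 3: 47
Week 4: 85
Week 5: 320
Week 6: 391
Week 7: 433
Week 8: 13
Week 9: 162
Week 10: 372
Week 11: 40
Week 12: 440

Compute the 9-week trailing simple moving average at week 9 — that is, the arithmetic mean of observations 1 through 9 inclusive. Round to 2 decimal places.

217.33

Sum of periods 1–9: 371 + 134 + 47 + 85 + 320 + 391 + 433 + 13 + 162 = 1956
Divide by 9: 1956 / 9 = 217.33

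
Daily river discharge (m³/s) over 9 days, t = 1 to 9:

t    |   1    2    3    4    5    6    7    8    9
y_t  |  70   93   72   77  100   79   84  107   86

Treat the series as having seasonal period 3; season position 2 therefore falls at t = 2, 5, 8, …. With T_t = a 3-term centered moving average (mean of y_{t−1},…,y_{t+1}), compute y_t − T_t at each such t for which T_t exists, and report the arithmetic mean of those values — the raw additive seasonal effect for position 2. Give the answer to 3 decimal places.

14.667

Season position 2 occurs at t = 2, 5, 8 (where T_t is defined).
t=2: T_2 = 78.33333; y_2 − T_2 = 93 − 78.33333 = 14.66667
t=5: T_5 = 85.33333; y_5 − T_5 = 100 − 85.33333 = 14.66667
t=8: T_8 = 92.33333; y_8 − T_8 = 107 − 92.33333 = 14.66667
Mean deviation: (14.66667 + 14.66667 + 14.66667) / 3 = 14.667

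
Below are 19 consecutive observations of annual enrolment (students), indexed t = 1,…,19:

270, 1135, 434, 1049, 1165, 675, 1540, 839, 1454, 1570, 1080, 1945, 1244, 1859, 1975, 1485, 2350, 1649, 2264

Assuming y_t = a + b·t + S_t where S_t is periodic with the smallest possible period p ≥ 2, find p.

5

First differences y_{t+1} − y_t: 865, -701, 615, 116, -490, 865, -701, 615, 116, -490, 865, -701, …
The difference pattern repeats every 5 terms and not for any smaller step, so p = 5.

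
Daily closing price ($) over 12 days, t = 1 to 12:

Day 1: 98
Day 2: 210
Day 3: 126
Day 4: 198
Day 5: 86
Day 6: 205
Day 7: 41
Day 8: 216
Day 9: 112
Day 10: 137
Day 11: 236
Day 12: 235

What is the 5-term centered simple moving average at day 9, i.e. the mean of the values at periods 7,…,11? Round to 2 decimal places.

Sum of periods 7–11: 41 + 216 + 112 + 137 + 236 = 742
Divide by 5: 742 / 5 = 148.40

148.40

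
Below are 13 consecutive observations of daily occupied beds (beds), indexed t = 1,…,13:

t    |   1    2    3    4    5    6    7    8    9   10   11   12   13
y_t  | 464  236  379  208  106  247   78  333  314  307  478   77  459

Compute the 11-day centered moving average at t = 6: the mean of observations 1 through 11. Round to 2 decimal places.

286.36

Sum of periods 1–11: 464 + 236 + 379 + 208 + 106 + 247 + 78 + 333 + 314 + 307 + 478 = 3150
Divide by 11: 3150 / 11 = 286.36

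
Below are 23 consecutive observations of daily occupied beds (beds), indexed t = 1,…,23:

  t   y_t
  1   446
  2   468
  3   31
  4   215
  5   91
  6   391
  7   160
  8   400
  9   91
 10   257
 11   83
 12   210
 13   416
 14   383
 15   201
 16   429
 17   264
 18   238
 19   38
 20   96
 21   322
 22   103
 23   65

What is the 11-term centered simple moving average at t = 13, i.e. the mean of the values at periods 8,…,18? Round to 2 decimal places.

Sum of periods 8–18: 400 + 91 + 257 + 83 + 210 + 416 + 383 + 201 + 429 + 264 + 238 = 2972
Divide by 11: 2972 / 11 = 270.18

270.18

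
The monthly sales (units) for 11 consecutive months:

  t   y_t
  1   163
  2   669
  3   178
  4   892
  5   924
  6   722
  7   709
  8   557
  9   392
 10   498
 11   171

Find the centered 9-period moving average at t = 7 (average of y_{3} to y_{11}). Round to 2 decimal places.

560.33

Sum of periods 3–11: 178 + 892 + 924 + 722 + 709 + 557 + 392 + 498 + 171 = 5043
Divide by 9: 5043 / 9 = 560.33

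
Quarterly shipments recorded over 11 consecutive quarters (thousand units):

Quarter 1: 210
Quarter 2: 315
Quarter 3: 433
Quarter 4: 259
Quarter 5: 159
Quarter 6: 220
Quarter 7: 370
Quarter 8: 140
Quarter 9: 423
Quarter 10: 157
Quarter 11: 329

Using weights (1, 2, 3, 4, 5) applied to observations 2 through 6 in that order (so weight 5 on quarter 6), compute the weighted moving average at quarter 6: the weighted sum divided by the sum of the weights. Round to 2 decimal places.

246.27

Weighted sum: 1·315 + 2·433 + 3·259 + 4·159 + 5·220 = 315 + 866 + 777 + 636 + 1100 = 3694
Weight total: 1 + 2 + 3 + 4 + 5 = 15
WMA = 3694 / 15 = 246.27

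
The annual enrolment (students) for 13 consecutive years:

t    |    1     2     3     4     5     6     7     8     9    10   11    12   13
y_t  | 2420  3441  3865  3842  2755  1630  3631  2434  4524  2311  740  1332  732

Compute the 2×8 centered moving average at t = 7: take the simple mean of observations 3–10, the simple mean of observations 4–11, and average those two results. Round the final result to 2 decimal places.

2928.69

Sum over 3–10: 3865 + 3842 + 2755 + 1630 + 3631 + 2434 + 4524 + 2311 = 24992
Sum over 4–11: 3842 + 2755 + 1630 + 3631 + 2434 + 4524 + 2311 + 740 = 21867
CMA at t=7 = (24992 + 21867) / (2·8) = 46859 / 16 = 2928.69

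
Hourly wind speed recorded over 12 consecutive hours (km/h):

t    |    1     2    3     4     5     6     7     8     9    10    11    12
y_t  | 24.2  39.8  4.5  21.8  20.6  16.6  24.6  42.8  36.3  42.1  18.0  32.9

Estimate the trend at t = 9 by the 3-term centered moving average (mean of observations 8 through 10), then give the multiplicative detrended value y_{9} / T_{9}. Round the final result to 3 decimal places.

0.899

Trend T_9 = (42.8 + 36.3 + 42.1) / 3 = 121.2/3 = 40.40000
Ratio to trend: 36.3 / 40.40000 = 0.899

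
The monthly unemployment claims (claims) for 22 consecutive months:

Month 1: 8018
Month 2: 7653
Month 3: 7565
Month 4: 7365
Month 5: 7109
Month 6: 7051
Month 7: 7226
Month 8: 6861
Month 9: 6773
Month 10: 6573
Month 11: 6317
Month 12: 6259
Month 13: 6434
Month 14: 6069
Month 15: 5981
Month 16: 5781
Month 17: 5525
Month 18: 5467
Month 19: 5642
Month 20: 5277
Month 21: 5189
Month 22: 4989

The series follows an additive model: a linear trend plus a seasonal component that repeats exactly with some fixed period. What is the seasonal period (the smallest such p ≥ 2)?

First differences y_{t+1} − y_t: -365, -88, -200, -256, -58, 175, -365, -88, -200, -256, -58, 175, -365, -88, …
The difference pattern repeats every 6 terms and not for any smaller step, so p = 6.

6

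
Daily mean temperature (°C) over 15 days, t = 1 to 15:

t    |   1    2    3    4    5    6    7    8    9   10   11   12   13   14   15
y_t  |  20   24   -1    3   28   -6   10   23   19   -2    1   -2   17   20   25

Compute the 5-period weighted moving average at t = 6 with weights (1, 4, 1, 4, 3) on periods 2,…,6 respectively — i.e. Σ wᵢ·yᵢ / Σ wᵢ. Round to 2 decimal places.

Weighted sum: 1·24 + 4·-1 + 1·3 + 4·28 + 3·-6 = 24 + -4 + 3 + 112 + -18 = 117
Weight total: 1 + 4 + 1 + 4 + 3 = 13
WMA = 117 / 13 = 9.00

9.00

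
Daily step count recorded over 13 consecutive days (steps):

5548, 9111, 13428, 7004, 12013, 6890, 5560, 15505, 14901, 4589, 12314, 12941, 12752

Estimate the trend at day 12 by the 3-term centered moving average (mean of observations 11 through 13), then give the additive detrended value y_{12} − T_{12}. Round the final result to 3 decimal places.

272.000

Trend T_12 = (12314 + 12941 + 12752) / 3 = 38007/3 = 12669.00000
Detrended value: 12941 − 12669.00000 = 272.000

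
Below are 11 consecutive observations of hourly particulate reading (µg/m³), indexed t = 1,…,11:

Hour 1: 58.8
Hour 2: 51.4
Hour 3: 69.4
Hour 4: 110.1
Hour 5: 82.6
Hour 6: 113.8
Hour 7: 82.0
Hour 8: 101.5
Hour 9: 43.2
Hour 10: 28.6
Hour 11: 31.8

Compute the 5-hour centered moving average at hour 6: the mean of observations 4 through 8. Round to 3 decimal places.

98.000

Sum of periods 4–8: 110.1 + 82.6 + 113.8 + 82.0 + 101.5 = 490.0
Divide by 5: 490.0 / 5 = 98.000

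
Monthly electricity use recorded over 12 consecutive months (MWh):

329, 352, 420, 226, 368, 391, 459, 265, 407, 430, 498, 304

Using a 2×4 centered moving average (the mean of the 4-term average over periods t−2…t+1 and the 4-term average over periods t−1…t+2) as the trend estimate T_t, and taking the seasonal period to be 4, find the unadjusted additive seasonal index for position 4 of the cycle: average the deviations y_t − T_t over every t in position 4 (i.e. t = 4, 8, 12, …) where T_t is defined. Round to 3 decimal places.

Season position 4 occurs at t = 4, 8 (where T_t is defined).
t=4: T_4 = 346.37500; y_4 − T_4 = 226 − 346.37500 = -120.37500
t=8: T_8 = 385.37500; y_8 − T_8 = 265 − 385.37500 = -120.37500
Mean deviation: (-120.37500 + -120.37500) / 2 = -120.375

-120.375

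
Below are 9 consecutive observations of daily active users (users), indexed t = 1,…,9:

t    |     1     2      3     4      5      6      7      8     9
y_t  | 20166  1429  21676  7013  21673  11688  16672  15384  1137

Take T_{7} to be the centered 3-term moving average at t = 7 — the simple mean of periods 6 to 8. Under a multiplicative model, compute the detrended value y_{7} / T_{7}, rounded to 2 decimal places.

1.14

Trend T_7 = (11688 + 16672 + 15384) / 3 = 43744/3 = 14581.3333
Ratio to trend: 16672 / 14581.3333 = 1.14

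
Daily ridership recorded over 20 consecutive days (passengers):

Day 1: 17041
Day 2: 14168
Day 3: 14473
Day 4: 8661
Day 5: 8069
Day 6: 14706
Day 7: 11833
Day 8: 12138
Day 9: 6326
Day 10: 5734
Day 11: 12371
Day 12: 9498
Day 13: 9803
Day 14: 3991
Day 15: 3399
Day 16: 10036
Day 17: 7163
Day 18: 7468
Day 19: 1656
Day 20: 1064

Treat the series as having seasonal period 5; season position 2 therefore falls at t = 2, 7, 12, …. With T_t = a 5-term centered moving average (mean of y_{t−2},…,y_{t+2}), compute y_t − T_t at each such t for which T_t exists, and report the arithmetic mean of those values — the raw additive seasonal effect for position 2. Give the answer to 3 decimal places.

Season position 2 occurs at t = 7, 12, 17 (where T_t is defined).
t=7: T_7 = 10614.40000; y_7 − T_7 = 11833 − 10614.40000 = 1218.60000
t=12: T_12 = 8279.40000; y_12 − T_12 = 9498 − 8279.40000 = 1218.60000
t=17: T_17 = 5944.40000; y_17 − T_17 = 7163 − 5944.40000 = 1218.60000
Mean deviation: (1218.60000 + 1218.60000 + 1218.60000) / 3 = 1218.600

1218.600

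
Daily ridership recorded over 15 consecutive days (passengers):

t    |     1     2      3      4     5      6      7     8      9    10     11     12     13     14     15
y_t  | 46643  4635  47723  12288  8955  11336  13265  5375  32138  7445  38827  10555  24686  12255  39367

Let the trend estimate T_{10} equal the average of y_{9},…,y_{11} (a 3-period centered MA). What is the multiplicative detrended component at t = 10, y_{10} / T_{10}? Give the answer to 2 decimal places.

0.28

Trend T_10 = (32138 + 7445 + 38827) / 3 = 78410/3 = 26136.6667
Ratio to trend: 7445 / 26136.6667 = 0.28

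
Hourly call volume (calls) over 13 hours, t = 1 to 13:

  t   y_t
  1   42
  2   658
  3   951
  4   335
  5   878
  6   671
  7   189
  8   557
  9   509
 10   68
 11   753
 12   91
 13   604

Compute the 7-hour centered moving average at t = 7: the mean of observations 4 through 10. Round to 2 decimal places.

458.14

Sum of periods 4–10: 335 + 878 + 671 + 189 + 557 + 509 + 68 = 3207
Divide by 7: 3207 / 7 = 458.14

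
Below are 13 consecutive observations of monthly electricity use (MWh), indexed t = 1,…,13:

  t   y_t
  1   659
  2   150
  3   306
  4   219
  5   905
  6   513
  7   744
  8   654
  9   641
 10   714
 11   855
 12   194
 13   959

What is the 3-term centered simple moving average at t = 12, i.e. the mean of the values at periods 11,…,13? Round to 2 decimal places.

Sum of periods 11–13: 855 + 194 + 959 = 2008
Divide by 3: 2008 / 3 = 669.33

669.33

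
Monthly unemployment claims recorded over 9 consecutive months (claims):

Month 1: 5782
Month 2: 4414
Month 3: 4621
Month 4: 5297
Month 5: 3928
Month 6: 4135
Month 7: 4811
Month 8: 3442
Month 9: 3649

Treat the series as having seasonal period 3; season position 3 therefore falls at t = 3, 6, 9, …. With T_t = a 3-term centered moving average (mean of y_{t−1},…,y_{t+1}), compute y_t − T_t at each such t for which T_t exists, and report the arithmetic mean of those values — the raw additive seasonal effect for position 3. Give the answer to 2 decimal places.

-156.33

Season position 3 occurs at t = 3, 6 (where T_t is defined).
t=3: T_3 = 4777.3333; y_3 − T_3 = 4621 − 4777.3333 = -156.3333
t=6: T_6 = 4291.3333; y_6 − T_6 = 4135 − 4291.3333 = -156.3333
Mean deviation: (-156.3333 + -156.3333) / 2 = -156.33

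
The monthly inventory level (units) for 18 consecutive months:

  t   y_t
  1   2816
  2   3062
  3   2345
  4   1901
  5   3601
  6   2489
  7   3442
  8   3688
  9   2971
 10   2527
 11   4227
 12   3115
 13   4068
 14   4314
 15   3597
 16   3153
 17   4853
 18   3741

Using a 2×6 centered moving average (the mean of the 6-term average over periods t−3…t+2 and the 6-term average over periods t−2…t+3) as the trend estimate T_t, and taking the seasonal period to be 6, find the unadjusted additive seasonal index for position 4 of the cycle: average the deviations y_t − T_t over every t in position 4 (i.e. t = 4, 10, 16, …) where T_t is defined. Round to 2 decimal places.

Season position 4 occurs at t = 4, 10 (where T_t is defined).
t=4: T_4 = 2754.5000; y_4 − T_4 = 1901 − 2754.5000 = -853.5000
t=10: T_10 = 3380.5000; y_10 − T_10 = 2527 − 3380.5000 = -853.5000
Mean deviation: (-853.5000 + -853.5000) / 2 = -853.50

-853.50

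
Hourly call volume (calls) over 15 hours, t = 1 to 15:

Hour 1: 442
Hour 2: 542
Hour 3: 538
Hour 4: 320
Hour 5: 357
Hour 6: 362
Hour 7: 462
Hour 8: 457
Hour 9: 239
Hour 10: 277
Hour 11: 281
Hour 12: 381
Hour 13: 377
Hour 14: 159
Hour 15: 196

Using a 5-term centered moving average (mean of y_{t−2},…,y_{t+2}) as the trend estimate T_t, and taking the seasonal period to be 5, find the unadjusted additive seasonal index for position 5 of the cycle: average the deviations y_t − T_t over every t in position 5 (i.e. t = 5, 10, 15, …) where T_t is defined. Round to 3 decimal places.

-50.400

Season position 5 occurs at t = 5, 10 (where T_t is defined).
t=5: T_5 = 407.80000; y_5 − T_5 = 357 − 407.80000 = -50.80000
t=10: T_10 = 327.00000; y_10 − T_10 = 277 − 327.00000 = -50.00000
Mean deviation: (-50.80000 + -50.00000) / 2 = -50.400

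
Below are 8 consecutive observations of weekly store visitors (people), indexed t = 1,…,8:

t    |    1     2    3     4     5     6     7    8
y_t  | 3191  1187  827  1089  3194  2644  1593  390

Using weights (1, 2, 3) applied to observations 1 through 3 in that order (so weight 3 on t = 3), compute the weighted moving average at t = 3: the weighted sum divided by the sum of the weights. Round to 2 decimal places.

1341.00

Weighted sum: 1·3191 + 2·1187 + 3·827 = 3191 + 2374 + 2481 = 8046
Weight total: 1 + 2 + 3 = 6
WMA = 8046 / 6 = 1341.00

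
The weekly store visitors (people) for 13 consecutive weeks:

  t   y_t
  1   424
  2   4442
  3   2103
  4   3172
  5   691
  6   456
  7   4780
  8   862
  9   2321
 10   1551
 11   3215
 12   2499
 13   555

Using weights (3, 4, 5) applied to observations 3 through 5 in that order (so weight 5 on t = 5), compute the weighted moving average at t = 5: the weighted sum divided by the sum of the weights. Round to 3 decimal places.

1871.000

Weighted sum: 3·2103 + 4·3172 + 5·691 = 6309 + 12688 + 3455 = 22452
Weight total: 3 + 4 + 5 = 12
WMA = 22452 / 12 = 1871.000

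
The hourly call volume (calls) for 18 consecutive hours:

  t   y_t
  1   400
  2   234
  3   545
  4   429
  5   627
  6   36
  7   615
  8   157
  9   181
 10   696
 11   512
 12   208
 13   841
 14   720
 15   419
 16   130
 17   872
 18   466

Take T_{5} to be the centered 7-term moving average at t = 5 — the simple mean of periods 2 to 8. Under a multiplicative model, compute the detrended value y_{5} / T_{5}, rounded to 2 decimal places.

Trend T_5 = (234 + 545 + 429 + 627 + 36 + 615 + 157) / 7 = 2643/7 = 377.5714
Ratio to trend: 627 / 377.5714 = 1.66

1.66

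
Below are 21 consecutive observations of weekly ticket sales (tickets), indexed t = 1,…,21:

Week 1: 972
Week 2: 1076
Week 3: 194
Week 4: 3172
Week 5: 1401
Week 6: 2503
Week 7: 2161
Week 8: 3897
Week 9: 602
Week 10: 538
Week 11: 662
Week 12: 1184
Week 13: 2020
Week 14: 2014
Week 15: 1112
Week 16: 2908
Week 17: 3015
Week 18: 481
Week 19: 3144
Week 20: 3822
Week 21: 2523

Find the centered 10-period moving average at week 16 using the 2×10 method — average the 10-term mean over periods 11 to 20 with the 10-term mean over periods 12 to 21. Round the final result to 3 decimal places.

2129.250

Sum over 11–20: 662 + 1184 + 2020 + 2014 + 1112 + 2908 + 3015 + 481 + 3144 + 3822 = 20362
Sum over 12–21: 1184 + 2020 + 2014 + 1112 + 2908 + 3015 + 481 + 3144 + 3822 + 2523 = 22223
CMA at t=16 = (20362 + 22223) / (2·10) = 42585 / 20 = 2129.250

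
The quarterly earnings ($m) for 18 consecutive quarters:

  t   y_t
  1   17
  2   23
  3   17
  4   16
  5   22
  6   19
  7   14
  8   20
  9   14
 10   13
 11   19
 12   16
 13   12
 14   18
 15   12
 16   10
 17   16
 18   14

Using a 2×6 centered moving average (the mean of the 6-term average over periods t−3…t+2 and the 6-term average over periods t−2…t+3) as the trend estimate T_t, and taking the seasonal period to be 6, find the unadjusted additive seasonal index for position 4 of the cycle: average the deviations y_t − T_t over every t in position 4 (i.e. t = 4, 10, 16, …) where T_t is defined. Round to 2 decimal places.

Season position 4 occurs at t = 4, 10 (where T_t is defined).
t=4: T_4 = 18.7500; y_4 − T_4 = 16 − 18.7500 = -2.7500
t=10: T_10 = 15.8333; y_10 − T_10 = 13 − 15.8333 = -2.8333
Mean deviation: (-2.7500 + -2.8333) / 2 = -2.79

-2.79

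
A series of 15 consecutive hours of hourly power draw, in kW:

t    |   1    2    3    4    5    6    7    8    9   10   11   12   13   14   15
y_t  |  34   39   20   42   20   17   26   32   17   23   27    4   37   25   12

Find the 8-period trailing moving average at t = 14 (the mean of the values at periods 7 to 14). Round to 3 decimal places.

23.875

Sum of periods 7–14: 26 + 32 + 17 + 23 + 27 + 4 + 37 + 25 = 191
Divide by 8: 191 / 8 = 23.875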